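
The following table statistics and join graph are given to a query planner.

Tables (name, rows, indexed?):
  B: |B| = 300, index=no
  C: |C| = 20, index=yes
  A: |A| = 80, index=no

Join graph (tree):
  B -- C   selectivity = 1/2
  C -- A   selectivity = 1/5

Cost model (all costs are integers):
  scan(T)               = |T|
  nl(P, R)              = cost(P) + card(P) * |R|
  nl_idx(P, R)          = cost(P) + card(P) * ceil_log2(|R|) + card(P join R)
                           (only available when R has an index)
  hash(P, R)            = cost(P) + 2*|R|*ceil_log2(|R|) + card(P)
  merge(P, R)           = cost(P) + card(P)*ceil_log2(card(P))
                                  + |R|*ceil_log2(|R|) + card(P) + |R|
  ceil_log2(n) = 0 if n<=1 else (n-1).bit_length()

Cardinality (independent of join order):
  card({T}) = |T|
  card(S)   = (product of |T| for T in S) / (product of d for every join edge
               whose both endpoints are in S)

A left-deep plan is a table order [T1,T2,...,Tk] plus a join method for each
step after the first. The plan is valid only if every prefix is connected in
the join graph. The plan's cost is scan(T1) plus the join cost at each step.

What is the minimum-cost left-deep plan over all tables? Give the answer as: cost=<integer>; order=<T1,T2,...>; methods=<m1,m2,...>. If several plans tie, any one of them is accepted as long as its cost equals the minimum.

cost=4920; order=B,C,A; methods=hash,hash

Selinger DP (subsets sized 1..n):
  {B}: scan cost=300, card=300
  {C}: scan cost=20, card=20
  {A}: scan cost=80, card=80
  {BC}: card=3000; try (C,hash)→800, (B,merge)→3140, (C,merge)→3420, (C,nl_idx)→4800, (B,hash)→5440, (B,nl)→6020 …(+1); best=800 via (C,hash)
  {AC}: card=320; try (C,hash)→360, (A,merge)→780, (C,nl_idx)→800, (C,merge)→840, (A,hash)→1160, (A,nl)→1620 …(+1); best=360 via (C,hash)
  {ABC}: card=48000; try (A,hash)→4920, (B,hash)→6080, (B,merge)→6560, (A,merge)→40440, (B,nl)→96360, (A,nl)→240800; best=4920 via (A,hash)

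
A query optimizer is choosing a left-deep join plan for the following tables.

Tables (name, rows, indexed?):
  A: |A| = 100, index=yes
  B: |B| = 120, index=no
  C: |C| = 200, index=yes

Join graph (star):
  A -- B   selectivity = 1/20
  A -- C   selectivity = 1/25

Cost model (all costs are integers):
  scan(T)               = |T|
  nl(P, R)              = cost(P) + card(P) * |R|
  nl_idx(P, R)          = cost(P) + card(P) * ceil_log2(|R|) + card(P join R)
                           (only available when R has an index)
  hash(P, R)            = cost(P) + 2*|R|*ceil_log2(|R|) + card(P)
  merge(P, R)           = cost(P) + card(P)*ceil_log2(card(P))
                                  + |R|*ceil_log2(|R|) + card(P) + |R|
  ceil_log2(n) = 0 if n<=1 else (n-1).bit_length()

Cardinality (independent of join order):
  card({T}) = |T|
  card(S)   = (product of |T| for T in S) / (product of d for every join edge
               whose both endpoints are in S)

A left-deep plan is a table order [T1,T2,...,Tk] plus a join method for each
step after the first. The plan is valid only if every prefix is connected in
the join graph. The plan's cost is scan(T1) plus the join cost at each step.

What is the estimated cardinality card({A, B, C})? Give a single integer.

4800

Tables in S: A(100), B(120), C(200)
Edges inside S: A-B(d=20), A-C(d=25)
numerator = 100 * 120 * 200 = 2400000
denominator = 20 * 25 = 500
card(S) = 2400000 / 500 = 4800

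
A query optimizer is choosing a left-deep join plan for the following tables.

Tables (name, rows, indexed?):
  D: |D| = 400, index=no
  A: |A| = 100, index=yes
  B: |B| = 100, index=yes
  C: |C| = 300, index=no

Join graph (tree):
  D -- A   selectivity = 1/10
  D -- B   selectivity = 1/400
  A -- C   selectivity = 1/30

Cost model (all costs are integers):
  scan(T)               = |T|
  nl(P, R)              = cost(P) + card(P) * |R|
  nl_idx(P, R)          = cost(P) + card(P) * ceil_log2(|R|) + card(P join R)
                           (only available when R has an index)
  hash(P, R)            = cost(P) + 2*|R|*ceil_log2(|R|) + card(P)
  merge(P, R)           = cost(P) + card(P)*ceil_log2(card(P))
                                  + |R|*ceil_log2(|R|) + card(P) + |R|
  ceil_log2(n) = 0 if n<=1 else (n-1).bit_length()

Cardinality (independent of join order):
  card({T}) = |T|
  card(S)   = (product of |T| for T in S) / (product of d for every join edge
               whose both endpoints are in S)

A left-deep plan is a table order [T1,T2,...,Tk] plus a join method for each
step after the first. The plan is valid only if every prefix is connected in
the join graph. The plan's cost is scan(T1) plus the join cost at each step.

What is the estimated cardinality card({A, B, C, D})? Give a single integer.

Tables in S: A(100), B(100), C(300), D(400)
Edges inside S: D-A(d=10), D-B(d=400), A-C(d=30)
numerator = 100 * 100 * 300 * 400 = 1200000000
denominator = 10 * 400 * 30 = 120000
card(S) = 1200000000 / 120000 = 10000

10000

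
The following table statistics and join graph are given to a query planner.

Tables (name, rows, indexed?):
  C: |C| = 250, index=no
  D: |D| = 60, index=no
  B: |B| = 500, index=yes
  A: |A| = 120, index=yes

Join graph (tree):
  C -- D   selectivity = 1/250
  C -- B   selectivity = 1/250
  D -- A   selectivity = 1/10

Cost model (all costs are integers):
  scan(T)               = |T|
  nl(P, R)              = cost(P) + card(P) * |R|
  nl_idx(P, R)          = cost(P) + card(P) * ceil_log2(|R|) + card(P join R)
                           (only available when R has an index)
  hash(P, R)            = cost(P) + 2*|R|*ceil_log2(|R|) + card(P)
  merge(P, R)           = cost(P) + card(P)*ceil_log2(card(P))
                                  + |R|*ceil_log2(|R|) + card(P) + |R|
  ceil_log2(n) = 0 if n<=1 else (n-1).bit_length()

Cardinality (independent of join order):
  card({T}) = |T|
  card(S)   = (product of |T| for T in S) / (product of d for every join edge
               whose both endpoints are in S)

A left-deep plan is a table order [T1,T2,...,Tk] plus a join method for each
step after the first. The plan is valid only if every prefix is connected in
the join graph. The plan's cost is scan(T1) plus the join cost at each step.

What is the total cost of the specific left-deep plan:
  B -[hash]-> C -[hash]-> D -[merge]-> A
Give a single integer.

8140

step 1: scan B: cost=500, card=500
step 2: join C via hash
    card(P join C) = 500*250/(250) = 500
    cost = 500 + 2*250*8 + 500 = 5000
step 3: join D via hash
    card(P join D) = 500*60/(250) = 120
    cost = 5000 + 2*60*6 + 500 = 6220
step 4: join A via merge
    card(P join A) = 120*120/(10) = 1440
    cost = 6220 + 120*7 + 120*7 + 120 + 120 = 8140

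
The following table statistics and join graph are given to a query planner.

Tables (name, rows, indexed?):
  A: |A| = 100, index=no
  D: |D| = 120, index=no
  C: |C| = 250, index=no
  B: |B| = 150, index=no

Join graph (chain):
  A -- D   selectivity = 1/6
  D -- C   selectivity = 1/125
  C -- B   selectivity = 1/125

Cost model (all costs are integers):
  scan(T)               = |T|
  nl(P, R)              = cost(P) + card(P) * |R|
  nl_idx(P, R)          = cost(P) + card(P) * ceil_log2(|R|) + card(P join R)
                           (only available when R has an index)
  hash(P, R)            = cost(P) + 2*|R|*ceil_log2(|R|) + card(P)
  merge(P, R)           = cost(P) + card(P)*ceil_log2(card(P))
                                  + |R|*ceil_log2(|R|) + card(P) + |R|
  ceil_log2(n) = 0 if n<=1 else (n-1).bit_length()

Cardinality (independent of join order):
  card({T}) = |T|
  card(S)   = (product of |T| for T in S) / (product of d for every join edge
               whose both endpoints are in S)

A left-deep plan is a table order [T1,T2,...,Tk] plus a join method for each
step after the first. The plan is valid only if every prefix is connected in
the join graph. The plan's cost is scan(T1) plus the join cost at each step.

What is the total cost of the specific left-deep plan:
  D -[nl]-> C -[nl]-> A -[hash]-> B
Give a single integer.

step 1: scan D: cost=120, card=120
step 2: join C via nl
    card(P join C) = 120*250/(125) = 240
    cost = 120 + 120*250 = 30120
step 3: join A via nl
    card(P join A) = 240*100/(6) = 4000
    cost = 30120 + 240*100 = 54120
step 4: join B via hash
    card(P join B) = 4000*150/(125) = 4800
    cost = 54120 + 2*150*8 + 4000 = 60520

60520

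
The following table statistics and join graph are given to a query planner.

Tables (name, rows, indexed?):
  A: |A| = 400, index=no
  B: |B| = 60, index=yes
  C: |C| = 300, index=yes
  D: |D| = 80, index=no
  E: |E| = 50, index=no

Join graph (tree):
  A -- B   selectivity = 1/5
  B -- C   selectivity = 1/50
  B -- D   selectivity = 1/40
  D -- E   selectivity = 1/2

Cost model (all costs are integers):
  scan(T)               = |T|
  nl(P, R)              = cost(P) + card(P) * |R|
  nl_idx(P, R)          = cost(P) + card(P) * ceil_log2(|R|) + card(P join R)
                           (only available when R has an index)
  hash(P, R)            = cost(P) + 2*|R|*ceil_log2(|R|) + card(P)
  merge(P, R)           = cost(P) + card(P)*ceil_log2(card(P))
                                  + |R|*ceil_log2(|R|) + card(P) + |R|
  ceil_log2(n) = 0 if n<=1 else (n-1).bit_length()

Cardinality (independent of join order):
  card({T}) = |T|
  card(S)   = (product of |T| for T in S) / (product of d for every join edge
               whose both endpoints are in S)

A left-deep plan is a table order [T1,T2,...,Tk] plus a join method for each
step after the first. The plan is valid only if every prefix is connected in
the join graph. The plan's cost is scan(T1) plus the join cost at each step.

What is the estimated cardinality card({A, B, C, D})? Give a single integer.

57600

Tables in S: A(400), B(60), C(300), D(80)
Edges inside S: A-B(d=5), B-C(d=50), B-D(d=40)
numerator = 400 * 60 * 300 * 80 = 576000000
denominator = 5 * 50 * 40 = 10000
card(S) = 576000000 / 10000 = 57600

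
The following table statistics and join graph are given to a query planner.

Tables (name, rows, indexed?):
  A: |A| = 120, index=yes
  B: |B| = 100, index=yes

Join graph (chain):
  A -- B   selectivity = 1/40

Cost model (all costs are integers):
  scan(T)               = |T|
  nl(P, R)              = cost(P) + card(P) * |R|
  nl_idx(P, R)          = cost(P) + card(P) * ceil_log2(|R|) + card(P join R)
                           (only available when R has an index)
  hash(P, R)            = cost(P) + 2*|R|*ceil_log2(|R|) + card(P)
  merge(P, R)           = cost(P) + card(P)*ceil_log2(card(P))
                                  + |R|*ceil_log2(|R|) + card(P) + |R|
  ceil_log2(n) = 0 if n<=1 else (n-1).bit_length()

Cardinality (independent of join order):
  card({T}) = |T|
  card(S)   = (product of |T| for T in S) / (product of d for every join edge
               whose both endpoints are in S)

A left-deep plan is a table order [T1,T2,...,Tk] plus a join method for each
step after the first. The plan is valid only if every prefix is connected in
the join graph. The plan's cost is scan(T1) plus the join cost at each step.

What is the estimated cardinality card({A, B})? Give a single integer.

300

Tables in S: A(120), B(100)
Edges inside S: A-B(d=40)
numerator = 120 * 100 = 12000
denominator = 40 = 40
card(S) = 12000 / 40 = 300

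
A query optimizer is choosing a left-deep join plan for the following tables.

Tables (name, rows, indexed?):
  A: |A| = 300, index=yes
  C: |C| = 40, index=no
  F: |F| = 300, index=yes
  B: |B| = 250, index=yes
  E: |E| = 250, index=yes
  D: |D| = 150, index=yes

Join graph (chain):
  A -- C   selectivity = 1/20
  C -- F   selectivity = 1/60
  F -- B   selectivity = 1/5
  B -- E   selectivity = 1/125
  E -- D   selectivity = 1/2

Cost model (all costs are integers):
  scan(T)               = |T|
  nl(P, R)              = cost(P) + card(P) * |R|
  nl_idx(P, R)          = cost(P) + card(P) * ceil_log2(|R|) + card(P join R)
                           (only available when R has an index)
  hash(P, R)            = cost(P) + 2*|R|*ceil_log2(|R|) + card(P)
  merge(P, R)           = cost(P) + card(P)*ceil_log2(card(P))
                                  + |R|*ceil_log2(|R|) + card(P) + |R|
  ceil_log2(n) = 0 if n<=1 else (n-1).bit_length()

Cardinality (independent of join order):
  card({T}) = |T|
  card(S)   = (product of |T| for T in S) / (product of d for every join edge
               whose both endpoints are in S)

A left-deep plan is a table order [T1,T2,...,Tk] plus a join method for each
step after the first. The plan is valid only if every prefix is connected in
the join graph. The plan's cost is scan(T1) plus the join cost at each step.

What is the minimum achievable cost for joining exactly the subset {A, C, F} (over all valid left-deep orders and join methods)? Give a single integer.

5400

Selinger DP over subsets of {A,C,F}:
  {A}: scan cost=300, card=300
  {C}: scan cost=40, card=40
  {F}: scan cost=300, card=300
  {AC}: card=600; try (A,nl_idx)→1000, (C,hash)→1080, (A,merge)→3320, (C,merge)→3580, (A,hash)→5480, (A,nl)→12040 …(+1); best=1000 via (A,nl_idx)
  {CF}: card=200; try (F,nl_idx)→600, (C,hash)→1080, (F,merge)→3320, (C,merge)→3580, (F,hash)→5480, (F,nl)→12040 …(+1); best=600 via (F,nl_idx)
  {ACF}: card=3000; try (A,merge)→5400, (A,nl_idx)→5400, (A,hash)→6200, (F,hash)→7000, (F,nl_idx)→9400, (F,merge)→10600 …(+2); best=5400 via (A,merge)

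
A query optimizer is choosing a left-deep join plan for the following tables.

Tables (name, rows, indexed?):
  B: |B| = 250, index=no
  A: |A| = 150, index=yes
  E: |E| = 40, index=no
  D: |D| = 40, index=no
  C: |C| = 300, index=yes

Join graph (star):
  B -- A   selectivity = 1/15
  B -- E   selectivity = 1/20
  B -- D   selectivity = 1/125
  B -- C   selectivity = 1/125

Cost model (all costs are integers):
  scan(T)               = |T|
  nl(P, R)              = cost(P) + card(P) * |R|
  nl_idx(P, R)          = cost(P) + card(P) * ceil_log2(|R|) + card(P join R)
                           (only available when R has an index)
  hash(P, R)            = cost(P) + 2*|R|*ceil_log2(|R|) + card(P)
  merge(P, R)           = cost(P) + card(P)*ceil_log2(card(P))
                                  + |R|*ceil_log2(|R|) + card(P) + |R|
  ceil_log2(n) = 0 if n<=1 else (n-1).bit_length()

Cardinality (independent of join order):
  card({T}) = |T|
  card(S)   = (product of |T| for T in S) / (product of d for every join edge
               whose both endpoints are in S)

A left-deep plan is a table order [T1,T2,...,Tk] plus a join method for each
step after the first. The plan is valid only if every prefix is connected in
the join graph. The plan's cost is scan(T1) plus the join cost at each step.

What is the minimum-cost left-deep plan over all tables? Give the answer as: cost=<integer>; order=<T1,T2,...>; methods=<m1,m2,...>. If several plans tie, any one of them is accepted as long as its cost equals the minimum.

cost=5348; order=B,D,C,E,A; methods=hash,nl_idx,hash,hash

Selinger DP (subsets sized 1..n):
  {B}: scan cost=250, card=250
  {A}: scan cost=150, card=150
  {E}: scan cost=40, card=40
  {D}: scan cost=40, card=40
  {C}: scan cost=300, card=300
  {AB}: card=2500; try (A,hash)→2900, (B,merge)→3750, (A,merge)→3850, (B,hash)→4300, (A,nl_idx)→4750, (B,nl)→37650 …(+1); best=2900 via (A,hash)
  {BE}: card=500; try (E,hash)→980, (B,merge)→2570, (E,merge)→2780, (B,hash)→4080, (B,nl)→10040, (E,nl)→10250; best=980 via (E,hash)
  {BD}: card=80; try (D,hash)→980, (B,merge)→2570, (D,merge)→2780, (B,hash)→4080, (B,nl)→10040, (D,nl)→10250; best=980 via (D,hash)
  {BC}: card=600; try (C,nl_idx)→3100, (B,hash)→4600, (C,merge)→5500, (B,merge)→5550, (C,hash)→5900, (C,nl)→75250 …(+1); best=3100 via (C,nl_idx)
  {ABE}: card=5000; try (A,hash)→3880, (E,hash)→5880, (A,merge)→7330, (A,nl_idx)→9980, (E,merge)→35680, (A,nl)→75980 …(+1); best=3880 via (A,hash)
  {ABD}: card=800; try (A,nl_idx)→2420, (A,merge)→2970, (A,hash)→3460, (D,hash)→5880, (A,nl)→12980, (D,merge)→35680 …(+1); best=2420 via (A,nl_idx)
  {ABC}: card=6000; try (A,hash)→6100, (C,hash)→10800, (A,merge)→11050, (A,nl_idx)→13900, (C,nl_idx)→31400, (C,merge)→38400 …(+2); best=6100 via (A,hash)
  {BDE}: card=160; try (E,hash)→1540, (E,merge)→1900, (D,hash)→1960, (E,nl)→4180, (D,merge)→6260, (D,nl)→20980; best=1540 via (E,hash)
  {BCE}: card=1200; try (E,hash)→4180, (C,nl_idx)→6680, (C,hash)→6880, (C,merge)→8980, (E,merge)→9980, (E,nl)→27100 …(+1); best=4180 via (E,hash)
  {BCD}: card=192; try (C,nl_idx)→1892, (D,hash)→4180, (C,merge)→4620, (C,hash)→6460, (D,merge)→9980, (C,nl)→24980 …(+1); best=1892 via (C,nl_idx)
  {ABDE}: card=1600; try (E,hash)→3700, (A,hash)→4100, (A,merge)→4330, (A,nl_idx)→4420, (D,hash)→9360, (E,merge)→11500 …(+4); best=3700 via (E,hash)
  {ABCE}: card=12000; try (A,hash)→7780, (E,hash)→12580, (C,hash)→14280, (A,merge)→19930, (A,nl_idx)→25780, (C,nl_idx)→60880 …(+5); best=7780 via (A,hash)
  {ABCD}: card=1920; try (A,hash)→4484, (A,merge)→4970, (A,nl_idx)→5348, (C,hash)→8620, (C,nl_idx)→11540, (D,hash)→12580 …(+5); best=4484 via (A,hash)
  {BCDE}: card=384; try (E,hash)→2564, (C,nl_idx)→3364, (E,merge)→3900, (D,hash)→5860, (C,merge)→5980, (C,hash)→7100 …(+4); best=2564 via (E,hash)
  {ABCDE}: card=3840; try (A,hash)→5348, (E,hash)→6884, (A,merge)→7754, (A,nl_idx)→9476, (C,hash)→10700, (D,hash)→20260 …(+8); best=5348 via (A,hash)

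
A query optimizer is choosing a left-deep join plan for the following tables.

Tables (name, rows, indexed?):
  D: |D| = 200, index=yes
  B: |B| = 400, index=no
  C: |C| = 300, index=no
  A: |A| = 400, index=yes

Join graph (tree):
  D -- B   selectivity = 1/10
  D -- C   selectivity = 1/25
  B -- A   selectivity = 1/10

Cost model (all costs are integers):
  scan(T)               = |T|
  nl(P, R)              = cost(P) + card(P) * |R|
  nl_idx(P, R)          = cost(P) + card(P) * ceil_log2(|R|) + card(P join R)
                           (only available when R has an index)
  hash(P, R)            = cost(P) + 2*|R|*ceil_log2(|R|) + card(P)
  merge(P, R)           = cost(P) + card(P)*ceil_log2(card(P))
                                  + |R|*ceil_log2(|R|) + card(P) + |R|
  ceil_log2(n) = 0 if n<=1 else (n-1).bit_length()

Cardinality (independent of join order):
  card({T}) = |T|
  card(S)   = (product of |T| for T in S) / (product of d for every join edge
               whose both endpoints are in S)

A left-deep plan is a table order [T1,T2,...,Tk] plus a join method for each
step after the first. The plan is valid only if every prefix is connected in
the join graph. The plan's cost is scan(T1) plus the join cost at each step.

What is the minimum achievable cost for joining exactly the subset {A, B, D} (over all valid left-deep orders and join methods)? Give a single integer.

Selinger DP over subsets of {A,B,D}:
  {D}: scan cost=200, card=200
  {B}: scan cost=400, card=400
  {A}: scan cost=400, card=400
  {BD}: card=8000; try (D,hash)→4000, (B,merge)→6000, (D,merge)→6200, (B,hash)→7600, (D,nl_idx)→11600, (B,nl)→80200 …(+1); best=4000 via (D,hash)
  {AB}: card=16000; try (B,hash)→8000, (A,hash)→8000, (B,merge)→8400, (A,merge)→8400, (A,nl_idx)→20000, (B,nl)→160400 …(+1); best=8000 via (B,hash)
  {ABD}: card=320000; try (A,hash)→19200, (D,hash)→27200, (A,merge)→120000, (D,merge)→249800, (A,nl_idx)→396000, (D,nl_idx)→456000 …(+2); best=19200 via (A,hash)

19200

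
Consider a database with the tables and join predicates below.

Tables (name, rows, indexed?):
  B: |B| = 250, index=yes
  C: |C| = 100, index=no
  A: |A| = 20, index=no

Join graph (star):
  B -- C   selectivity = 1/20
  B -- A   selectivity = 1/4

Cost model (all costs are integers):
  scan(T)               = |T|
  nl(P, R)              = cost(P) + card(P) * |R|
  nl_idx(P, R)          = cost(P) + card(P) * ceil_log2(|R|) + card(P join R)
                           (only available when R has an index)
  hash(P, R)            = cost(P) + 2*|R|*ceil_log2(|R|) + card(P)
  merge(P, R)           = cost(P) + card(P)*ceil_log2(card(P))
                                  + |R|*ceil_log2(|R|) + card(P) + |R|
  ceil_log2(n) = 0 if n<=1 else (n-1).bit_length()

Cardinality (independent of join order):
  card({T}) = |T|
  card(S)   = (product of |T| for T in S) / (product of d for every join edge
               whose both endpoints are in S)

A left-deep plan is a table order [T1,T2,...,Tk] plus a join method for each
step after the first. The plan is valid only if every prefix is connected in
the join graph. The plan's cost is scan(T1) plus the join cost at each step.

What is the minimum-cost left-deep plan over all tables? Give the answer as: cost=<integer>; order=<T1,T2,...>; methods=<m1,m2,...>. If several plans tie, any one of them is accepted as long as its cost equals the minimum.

cost=3350; order=B,A,C; methods=hash,hash

Selinger DP (subsets sized 1..n):
  {B}: scan cost=250, card=250
  {C}: scan cost=100, card=100
  {A}: scan cost=20, card=20
  {BC}: card=1250; try (C,hash)→1900, (B,nl_idx)→2150, (B,merge)→3150, (C,merge)→3300, (B,hash)→4200, (B,nl)→25100 …(+1); best=1900 via (C,hash)
  {AB}: card=1250; try (A,hash)→700, (B,nl_idx)→1430, (B,merge)→2390, (A,merge)→2620, (B,hash)→4040, (B,nl)→5020 …(+1); best=700 via (A,hash)
  {ABC}: card=6250; try (C,hash)→3350, (A,hash)→3350, (C,merge)→16500, (A,merge)→17020, (A,nl)→26900, (C,nl)→125700; best=3350 via (C,hash)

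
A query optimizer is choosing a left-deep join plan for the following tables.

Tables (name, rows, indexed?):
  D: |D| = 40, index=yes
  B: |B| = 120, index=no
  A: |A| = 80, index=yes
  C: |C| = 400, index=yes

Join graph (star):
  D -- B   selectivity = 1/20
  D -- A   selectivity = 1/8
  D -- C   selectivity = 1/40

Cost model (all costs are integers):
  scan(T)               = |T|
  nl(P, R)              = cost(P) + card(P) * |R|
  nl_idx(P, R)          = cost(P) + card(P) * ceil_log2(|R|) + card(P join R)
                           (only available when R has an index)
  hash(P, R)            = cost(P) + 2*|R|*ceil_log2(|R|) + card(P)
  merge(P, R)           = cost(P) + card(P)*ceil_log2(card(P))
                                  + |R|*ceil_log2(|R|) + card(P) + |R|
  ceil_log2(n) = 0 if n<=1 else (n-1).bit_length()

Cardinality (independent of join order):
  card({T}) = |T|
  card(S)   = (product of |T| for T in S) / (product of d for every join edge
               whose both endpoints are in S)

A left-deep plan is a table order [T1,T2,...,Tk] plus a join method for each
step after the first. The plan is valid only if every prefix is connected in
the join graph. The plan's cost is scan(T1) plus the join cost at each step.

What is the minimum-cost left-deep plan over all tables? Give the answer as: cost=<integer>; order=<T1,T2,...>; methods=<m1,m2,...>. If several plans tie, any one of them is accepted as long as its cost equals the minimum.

cost=6400; order=D,C,B,A; methods=nl_idx,hash,hash

Selinger DP (subsets sized 1..n):
  {D}: scan cost=40, card=40
  {B}: scan cost=120, card=120
  {A}: scan cost=80, card=80
  {C}: scan cost=400, card=400
  {BD}: card=240; try (D,hash)→720, (D,nl_idx)→1080, (B,merge)→1280, (D,merge)→1360, (B,hash)→1760, (B,nl)→4840 …(+1); best=720 via (D,hash)
  {AD}: card=400; try (D,hash)→640, (A,nl_idx)→720, (D,nl_idx)→960, (A,merge)→960, (D,merge)→1000, (A,hash)→1200 …(+2); best=640 via (D,hash)
  {CD}: card=400; try (C,nl_idx)→800, (D,hash)→1280, (D,nl_idx)→3200, (C,merge)→4320, (D,merge)→4680, (C,hash)→7280 …(+2); best=800 via (C,nl_idx)
  {ABD}: card=2400; try (A,hash)→2080, (B,hash)→2720, (A,merge)→3520, (A,nl_idx)→4800, (B,merge)→5600, (A,nl)→19920 …(+1); best=2080 via (A,hash)
  {BCD}: card=2400; try (B,hash)→2880, (C,nl_idx)→5280, (B,merge)→5760, (C,merge)→6880, (C,hash)→8160, (B,nl)→48800 …(+1); best=2880 via (B,hash)
  {ACD}: card=4000; try (A,hash)→2320, (A,merge)→5440, (A,nl_idx)→7600, (C,hash)→8240, (C,nl_idx)→8240, (C,merge)→8640 …(+2); best=2320 via (A,hash)
  {ABCD}: card=24000; try (A,hash)→6400, (B,hash)→8000, (C,hash)→11680, (A,merge)→34720, (C,merge)→37280, (A,nl_idx)→43680 …(+5); best=6400 via (A,hash)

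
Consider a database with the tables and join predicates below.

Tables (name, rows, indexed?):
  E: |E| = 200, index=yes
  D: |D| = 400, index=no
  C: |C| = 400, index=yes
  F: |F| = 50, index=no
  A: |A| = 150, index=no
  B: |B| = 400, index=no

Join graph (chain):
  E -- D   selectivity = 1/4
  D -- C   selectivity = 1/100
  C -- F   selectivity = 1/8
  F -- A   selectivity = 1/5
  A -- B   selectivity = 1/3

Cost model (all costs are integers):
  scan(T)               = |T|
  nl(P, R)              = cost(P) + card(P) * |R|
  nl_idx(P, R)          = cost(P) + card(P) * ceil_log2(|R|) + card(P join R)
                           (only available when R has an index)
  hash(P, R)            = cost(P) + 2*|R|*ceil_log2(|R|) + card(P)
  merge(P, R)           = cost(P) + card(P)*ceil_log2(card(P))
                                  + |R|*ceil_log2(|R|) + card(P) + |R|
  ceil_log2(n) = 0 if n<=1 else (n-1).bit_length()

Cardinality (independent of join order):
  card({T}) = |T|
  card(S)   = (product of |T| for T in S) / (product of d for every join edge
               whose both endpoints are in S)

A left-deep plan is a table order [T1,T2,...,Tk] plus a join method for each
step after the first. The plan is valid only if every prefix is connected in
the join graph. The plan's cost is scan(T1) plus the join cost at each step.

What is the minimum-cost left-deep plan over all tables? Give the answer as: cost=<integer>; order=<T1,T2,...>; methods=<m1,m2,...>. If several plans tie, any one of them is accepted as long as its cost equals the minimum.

cost=15330600; order=D,C,F,A,E,B; methods=nl_idx,hash,hash,hash,hash

Selinger DP (subsets sized 1..n):
  {E}: scan cost=200, card=200
  {D}: scan cost=400, card=400
  {C}: scan cost=400, card=400
  {F}: scan cost=50, card=50
  {A}: scan cost=150, card=150
  {B}: scan cost=400, card=400
  {DE}: card=20000; try (E,hash)→4000, (D,merge)→6000, (E,merge)→6200, (D,hash)→7600, (E,nl_idx)→23600, (D,nl)→80200 …(+1); best=4000 via (E,hash)
  {CD}: card=1600; try (C,nl_idx)→5600, (D,hash)→8000, (C,hash)→8000, (D,merge)→8400, (C,merge)→8400, (D,nl)→160400 …(+1); best=5600 via (C,nl_idx)
  {CF}: card=2500; try (F,hash)→1400, (C,nl_idx)→3000, (C,merge)→4400, (F,merge)→4750, (C,hash)→7300, (C,nl)→20050 …(+1); best=1400 via (F,hash)
  {AF}: card=1500; try (F,hash)→900, (A,merge)→1750, (F,merge)→1850, (A,hash)→2500, (A,nl)→7550, (F,nl)→7650; best=900 via (F,hash)
  {AB}: card=20000; try (A,hash)→3200, (B,merge)→5500, (A,merge)→5750, (B,hash)→7500, (B,nl)→60150, (A,nl)→60400; best=3200 via (A,hash)
  {CDE}: card=80000; try (E,hash)→10400, (E,merge)→26600, (C,hash)→31200, (E,nl_idx)→98400, (C,nl_idx)→264000, (E,nl)→325600 …(+2); best=10400 via (E,hash)
  {CDF}: card=10000; try (F,hash)→7800, (D,hash)→11100, (F,merge)→25150, (D,merge)→37900, (F,nl)→85600, (D,nl)→1001400; best=7800 via (F,hash)
  {ACF}: card=75000; try (A,hash)→6300, (C,hash)→9600, (C,merge)→22900, (A,merge)→35250, (C,nl_idx)→89400, (A,nl)→376400 …(+1); best=6300 via (A,hash)
  {ABF}: card=200000; try (B,hash)→9600, (B,merge)→22900, (F,hash)→23800, (F,merge)→323550, (B,nl)→600900, (F,nl)→1003200; best=9600 via (B,hash)
  {CDEF}: card=500000; try (E,hash)→21000, (F,hash)→91000, (E,merge)→159600, (E,nl_idx)→587800, (F,merge)→1450750, (E,nl)→2007800 …(+1); best=21000 via (E,hash)
  {ACDF}: card=300000; try (A,hash)→20200, (D,hash)→88500, (A,merge)→159150, (D,merge)→1360300, (A,nl)→1507800, (D,nl)→30006300; best=20200 via (A,hash)
  {ABCF}: card=10000000; try (B,hash)→88500, (C,hash)→216800, (B,merge)→1360300, (C,merge)→3813600, (C,nl_idx)→11809600, (B,nl)→30006300 …(+1); best=88500 via (B,hash)
  {ACDEF}: card=15000000; try (E,hash)→323400, (A,hash)→523400, (E,merge)→6022000, (A,merge)→10022350, (E,nl_idx)→17420200, (E,nl)→60020200 …(+1); best=323400 via (E,hash)
  {ABCDF}: card=40000000; try (B,hash)→327400, (B,merge)→6024200, (D,hash)→10095700, (B,nl)→120020200, (D,merge)→250092500, (D,nl)→4000088500; best=327400 via (B,hash)
  {ABCDEF}: card=2000000000; try (B,hash)→15330600, (E,hash)→40330600, (B,merge)→375327400, (E,merge)→1080329200, (E,nl_idx)→2320327400, (B,nl)→6000323400 …(+1); best=15330600 via (B,hash)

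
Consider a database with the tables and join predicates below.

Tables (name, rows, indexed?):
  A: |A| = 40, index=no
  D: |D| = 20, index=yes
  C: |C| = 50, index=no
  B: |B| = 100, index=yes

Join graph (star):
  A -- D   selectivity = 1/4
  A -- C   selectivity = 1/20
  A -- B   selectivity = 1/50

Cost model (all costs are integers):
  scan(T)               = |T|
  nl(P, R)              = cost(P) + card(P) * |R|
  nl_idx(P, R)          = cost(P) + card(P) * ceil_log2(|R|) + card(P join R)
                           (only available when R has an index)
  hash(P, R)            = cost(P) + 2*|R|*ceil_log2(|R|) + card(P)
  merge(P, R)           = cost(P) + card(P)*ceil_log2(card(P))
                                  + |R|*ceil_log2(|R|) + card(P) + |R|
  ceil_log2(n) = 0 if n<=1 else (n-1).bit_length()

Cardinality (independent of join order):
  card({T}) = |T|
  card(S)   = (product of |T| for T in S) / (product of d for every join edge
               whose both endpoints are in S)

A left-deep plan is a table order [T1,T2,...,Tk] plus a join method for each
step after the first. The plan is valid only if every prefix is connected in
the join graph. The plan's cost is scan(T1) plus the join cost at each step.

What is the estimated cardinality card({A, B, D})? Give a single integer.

Tables in S: A(40), B(100), D(20)
Edges inside S: A-D(d=4), A-B(d=50)
numerator = 40 * 100 * 20 = 80000
denominator = 4 * 50 = 200
card(S) = 80000 / 200 = 400

400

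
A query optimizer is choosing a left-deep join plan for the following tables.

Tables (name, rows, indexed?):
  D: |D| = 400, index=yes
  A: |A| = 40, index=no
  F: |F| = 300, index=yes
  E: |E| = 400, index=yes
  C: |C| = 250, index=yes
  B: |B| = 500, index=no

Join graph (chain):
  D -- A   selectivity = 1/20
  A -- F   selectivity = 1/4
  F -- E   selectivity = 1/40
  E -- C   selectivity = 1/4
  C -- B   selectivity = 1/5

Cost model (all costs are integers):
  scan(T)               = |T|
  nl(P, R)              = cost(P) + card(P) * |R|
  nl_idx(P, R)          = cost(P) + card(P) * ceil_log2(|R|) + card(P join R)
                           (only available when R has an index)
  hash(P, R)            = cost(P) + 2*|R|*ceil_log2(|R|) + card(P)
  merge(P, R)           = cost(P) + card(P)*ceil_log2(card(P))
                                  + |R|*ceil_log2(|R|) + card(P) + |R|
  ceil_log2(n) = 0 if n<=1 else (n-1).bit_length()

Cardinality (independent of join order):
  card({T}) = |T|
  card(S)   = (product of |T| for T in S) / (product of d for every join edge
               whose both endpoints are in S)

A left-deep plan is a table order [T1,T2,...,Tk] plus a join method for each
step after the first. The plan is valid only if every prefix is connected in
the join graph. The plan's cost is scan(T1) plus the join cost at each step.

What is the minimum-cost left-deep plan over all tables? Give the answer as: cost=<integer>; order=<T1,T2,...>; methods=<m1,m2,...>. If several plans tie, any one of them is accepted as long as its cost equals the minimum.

Selinger DP (subsets sized 1..n):
  {D}: scan cost=400, card=400
  {A}: scan cost=40, card=40
  {F}: scan cost=300, card=300
  {E}: scan cost=400, card=400
  {C}: scan cost=250, card=250
  {B}: scan cost=500, card=500
  {AD}: card=800; try (D,nl_idx)→1200, (A,hash)→1280, (D,merge)→4320, (A,merge)→4680, (D,hash)→7280, (D,nl)→16040 …(+1); best=1200 via (D,nl_idx)
  {AF}: card=3000; try (A,hash)→1080, (F,merge)→3320, (F,nl_idx)→3400, (A,merge)→3580, (F,hash)→5480, (F,nl)→12040 …(+1); best=1080 via (A,hash)
  {EF}: card=3000; try (E,nl_idx)→6000, (F,hash)→6200, (F,nl_idx)→7000, (E,merge)→7300, (F,merge)→7400, (E,hash)→7800 …(+2); best=6000 via (E,nl_idx)
  {CE}: card=25000; try (C,hash)→4800, (E,merge)→6500, (C,merge)→6650, (E,hash)→7700, (E,nl_idx)→27500, (C,nl_idx)→28600 …(+2); best=4800 via (C,hash)
  {BC}: card=25000; try (C,hash)→5000, (B,merge)→7500, (C,merge)→7750, (B,hash)→9500, (C,nl_idx)→29500, (B,nl)→125250 …(+1); best=5000 via (C,hash)
  {ADF}: card=60000; try (F,hash)→7400, (D,hash)→11280, (F,merge)→13000, (D,merge)→44080, (F,nl_idx)→68400, (D,nl_idx)→88080 …(+2); best=7400 via (F,hash)
  {AEF}: card=30000; try (A,hash)→9480, (E,hash)→11280, (E,merge)→44080, (A,merge)→45280, (E,nl_idx)→58080, (A,nl)→126000 …(+1); best=9480 via (A,hash)
  {CEF}: card=187500; try (C,hash)→13000, (F,hash)→35200, (C,merge)→47250, (C,nl_idx)→217500, (F,merge)→407800, (F,nl_idx)→417300 …(+2); best=13000 via (C,hash)
  {BCE}: card=2500000; try (E,hash)→37200, (B,hash)→38800, (E,merge)→409000, (B,merge)→409800, (E,nl_idx)→2730000, (E,nl)→10005000 …(+1); best=37200 via (E,hash)
  {ADEF}: card=600000; try (D,hash)→46680, (E,hash)→74600, (D,merge)→493480, (D,nl_idx)→879480, (E,merge)→1031400, (E,nl_idx)→1147400 …(+2); best=46680 via (D,hash)
  {ACEF}: card=1875000; try (C,hash)→43480, (A,hash)→200980, (C,merge)→491730, (C,nl_idx)→2124480, (A,merge)→3575780, (C,nl)→7509480 …(+1); best=43480 via (C,hash)
  {BCEF}: card=18750000; try (B,hash)→209500, (F,hash)→2542600, (B,merge)→3580500, (F,nl_idx)→41287200, (F,merge)→57540200, (B,nl)→93763000 …(+1); best=209500 via (B,hash)
  {ACDEF}: card=37500000; try (C,hash)→650680, (D,hash)→1925680, (C,merge)→12648930, (D,merge)→41297480, (C,nl_idx)→42346680, (D,nl_idx)→54418480 …(+2); best=650680 via (C,hash)
  {ABCEF}: card=187500000; try (B,hash)→1927480, (A,hash)→18959980, (B,merge)→41298480, (A,merge)→487709780, (A,nl)→750209500, (B,nl)→937543480; best=1927480 via (B,hash)
  {ABCDEF}: card=3750000000; try (B,hash)→38159680, (D,hash)→189434680, (B,merge)→1013155680, (D,nl_idx)→5439427480, (D,merge)→5439431480, (B,nl)→18750650680 …(+1); best=38159680 via (B,hash)

cost=38159680; order=F,E,A,D,C,B; methods=nl_idx,hash,hash,hash,hash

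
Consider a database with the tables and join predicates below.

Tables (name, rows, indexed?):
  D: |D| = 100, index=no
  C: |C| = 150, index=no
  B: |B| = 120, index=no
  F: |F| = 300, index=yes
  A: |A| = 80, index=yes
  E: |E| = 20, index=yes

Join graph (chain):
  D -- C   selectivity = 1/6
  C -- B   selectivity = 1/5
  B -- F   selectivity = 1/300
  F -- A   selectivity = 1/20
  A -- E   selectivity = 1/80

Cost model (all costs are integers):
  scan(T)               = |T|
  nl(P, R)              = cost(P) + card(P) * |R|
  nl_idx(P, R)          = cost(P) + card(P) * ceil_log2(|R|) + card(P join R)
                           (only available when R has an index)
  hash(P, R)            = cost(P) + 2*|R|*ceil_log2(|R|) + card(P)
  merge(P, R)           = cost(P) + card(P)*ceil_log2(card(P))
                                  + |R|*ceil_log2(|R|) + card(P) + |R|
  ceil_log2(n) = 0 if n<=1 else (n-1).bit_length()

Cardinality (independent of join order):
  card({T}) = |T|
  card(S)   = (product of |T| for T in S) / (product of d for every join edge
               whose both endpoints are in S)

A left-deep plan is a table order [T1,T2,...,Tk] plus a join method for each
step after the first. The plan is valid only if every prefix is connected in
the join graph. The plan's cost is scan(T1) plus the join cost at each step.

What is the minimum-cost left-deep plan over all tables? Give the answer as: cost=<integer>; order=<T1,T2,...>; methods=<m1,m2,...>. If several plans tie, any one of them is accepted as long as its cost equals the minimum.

Selinger DP (subsets sized 1..n):
  {D}: scan cost=100, card=100
  {C}: scan cost=150, card=150
  {B}: scan cost=120, card=120
  {F}: scan cost=300, card=300
  {A}: scan cost=80, card=80
  {E}: scan cost=20, card=20
  {CD}: card=2500; try (D,hash)→1700, (C,merge)→2250, (D,merge)→2300, (C,hash)→2600, (C,nl)→15100, (D,nl)→15150; best=1700 via (D,hash)
  {BC}: card=3600; try (B,hash)→1980, (C,merge)→2430, (B,merge)→2460, (C,hash)→2640, (C,nl)→18120, (B,nl)→18150; best=1980 via (B,hash)
  {BF}: card=120; try (F,nl_idx)→1320, (B,hash)→2280, (F,merge)→4080, (B,merge)→4260, (F,hash)→5640, (F,nl)→36120 …(+1); best=1320 via (F,nl_idx)
  {AF}: card=1200; try (A,hash)→1720, (F,nl_idx)→2000, (A,nl_idx)→3600, (F,merge)→3720, (A,merge)→3940, (F,hash)→5560 …(+2); best=1720 via (A,hash)
  {AE}: card=20; try (A,nl_idx)→180, (E,hash)→360, (E,nl_idx)→500, (A,merge)→780, (E,merge)→840, (A,hash)→1160 …(+2); best=180 via (A,nl_idx)
  {BCD}: card=60000; try (B,hash)→5880, (D,hash)→6980, (B,merge)→35160, (D,merge)→49580, (B,nl)→301700, (D,nl)→361980; best=5880 via (B,hash)
  {BCF}: card=3600; try (C,merge)→3630, (C,hash)→3840, (F,hash)→10980, (C,nl)→19320, (F,nl_idx)→37980, (F,merge)→51780 …(+1); best=3630 via (C,merge)
  {ABF}: card=480; try (A,hash)→2560, (A,nl_idx)→2640, (A,merge)→2920, (B,hash)→4600, (A,nl)→10920, (B,merge)→17080 …(+1); best=2560 via (A,hash)
  {AEF}: card=300; try (F,nl_idx)→660, (E,hash)→3120, (F,merge)→3300, (F,hash)→5600, (F,nl)→6180, (E,nl_idx)→8020 …(+2); best=660 via (F,nl_idx)
  {BCDF}: card=60000; try (D,hash)→8630, (D,merge)→51230, (F,hash)→71280, (D,nl)→363630, (F,nl_idx)→605880, (F,merge)→1028880 …(+1); best=8630 via (D,hash)
  {ABCF}: card=14400; try (C,hash)→5440, (A,hash)→8350, (C,merge)→8710, (A,nl_idx)→43230, (A,merge)→51070, (C,nl)→74560 …(+1); best=5440 via (C,hash)
  {ABEF}: card=120; try (B,hash)→2640, (E,hash)→3240, (B,merge)→4620, (E,nl_idx)→5080, (E,merge)→7480, (E,nl)→12160 …(+1); best=2640 via (B,hash)
  {ABCDF}: card=240000; try (D,hash)→21240, (A,hash)→69750, (D,merge)→222240, (A,nl_idx)→668630, (A,merge)→1029270, (D,nl)→1445440 …(+1); best=21240 via (D,hash)
  {ABCEF}: card=3600; try (C,merge)→4950, (C,hash)→5160, (E,hash)→20040, (C,nl)→20640, (E,nl_idx)→81040, (E,merge)→221560 …(+1); best=4950 via (C,merge)
  {ABCDEF}: card=60000; try (D,hash)→9950, (D,merge)→52550, (E,hash)→261440, (D,nl)→364950, (E,nl_idx)→1281240, (E,merge)→4581360 …(+1); best=9950 via (D,hash)

cost=9950; order=E,A,F,B,C,D; methods=nl_idx,nl_idx,hash,merge,hash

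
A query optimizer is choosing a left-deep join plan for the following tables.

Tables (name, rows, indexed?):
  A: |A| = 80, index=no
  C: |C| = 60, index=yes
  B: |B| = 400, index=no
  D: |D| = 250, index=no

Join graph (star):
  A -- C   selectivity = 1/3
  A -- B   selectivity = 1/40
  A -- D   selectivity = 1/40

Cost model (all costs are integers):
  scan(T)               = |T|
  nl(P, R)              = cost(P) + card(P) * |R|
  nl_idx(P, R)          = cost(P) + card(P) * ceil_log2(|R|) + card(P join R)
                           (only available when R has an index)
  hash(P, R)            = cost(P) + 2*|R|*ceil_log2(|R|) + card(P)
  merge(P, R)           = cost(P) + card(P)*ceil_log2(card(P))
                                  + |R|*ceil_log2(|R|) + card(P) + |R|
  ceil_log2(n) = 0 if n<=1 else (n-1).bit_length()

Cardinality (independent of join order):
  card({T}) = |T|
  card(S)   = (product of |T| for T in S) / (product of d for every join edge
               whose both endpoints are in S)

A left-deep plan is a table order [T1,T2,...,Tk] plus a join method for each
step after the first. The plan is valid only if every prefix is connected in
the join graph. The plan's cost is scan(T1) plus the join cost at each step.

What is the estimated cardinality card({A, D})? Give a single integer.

500

Tables in S: A(80), D(250)
Edges inside S: A-D(d=40)
numerator = 80 * 250 = 20000
denominator = 40 = 40
card(S) = 20000 / 40 = 500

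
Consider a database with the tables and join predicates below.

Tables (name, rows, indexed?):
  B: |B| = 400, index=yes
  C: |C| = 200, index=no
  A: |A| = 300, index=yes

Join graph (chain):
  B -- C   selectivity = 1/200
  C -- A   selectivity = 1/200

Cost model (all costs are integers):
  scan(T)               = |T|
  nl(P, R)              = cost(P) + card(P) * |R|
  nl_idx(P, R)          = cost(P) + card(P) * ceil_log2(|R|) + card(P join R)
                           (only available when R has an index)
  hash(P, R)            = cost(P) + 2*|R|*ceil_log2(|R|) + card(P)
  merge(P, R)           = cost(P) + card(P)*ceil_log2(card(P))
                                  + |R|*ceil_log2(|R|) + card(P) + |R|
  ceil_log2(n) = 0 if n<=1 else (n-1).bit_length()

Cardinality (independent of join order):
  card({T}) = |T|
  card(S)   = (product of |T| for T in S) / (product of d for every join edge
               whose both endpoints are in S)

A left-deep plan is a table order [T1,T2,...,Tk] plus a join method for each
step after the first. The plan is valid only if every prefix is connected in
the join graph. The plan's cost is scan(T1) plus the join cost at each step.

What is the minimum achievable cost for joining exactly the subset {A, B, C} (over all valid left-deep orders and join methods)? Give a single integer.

Selinger DP over subsets of {A,B,C}:
  {B}: scan cost=400, card=400
  {C}: scan cost=200, card=200
  {A}: scan cost=300, card=300
  {BC}: card=400; try (B,nl_idx)→2400, (C,hash)→4000, (B,merge)→6000, (C,merge)→6200, (B,hash)→7600, (B,nl)→80200 …(+1); best=2400 via (B,nl_idx)
  {AC}: card=300; try (A,nl_idx)→2300, (C,hash)→3800, (A,merge)→5000, (C,merge)→5100, (A,hash)→5800, (A,nl)→60200 …(+1); best=2300 via (A,nl_idx)
  {ABC}: card=600; try (B,nl_idx)→5600, (A,nl_idx)→6600, (A,hash)→8200, (B,merge)→9300, (A,merge)→9400, (B,hash)→9800 …(+2); best=5600 via (B,nl_idx)

5600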